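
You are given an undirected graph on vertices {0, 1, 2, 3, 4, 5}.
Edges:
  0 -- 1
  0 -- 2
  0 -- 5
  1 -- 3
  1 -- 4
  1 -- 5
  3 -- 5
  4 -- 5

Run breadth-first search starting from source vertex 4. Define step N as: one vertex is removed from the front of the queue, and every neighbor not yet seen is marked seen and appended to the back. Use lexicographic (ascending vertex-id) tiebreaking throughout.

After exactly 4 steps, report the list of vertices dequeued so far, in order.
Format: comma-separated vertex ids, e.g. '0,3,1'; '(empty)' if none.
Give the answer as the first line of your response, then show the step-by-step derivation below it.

4,1,5,0

step 1: dequeue 4; queue=[1,5]; order=4
step 2: dequeue 1; queue=[5,0,3]; order=4,1
step 3: dequeue 5; queue=[0,3]; order=4,1,5
step 4: dequeue 0; queue=[3,2]; order=4,1,5,0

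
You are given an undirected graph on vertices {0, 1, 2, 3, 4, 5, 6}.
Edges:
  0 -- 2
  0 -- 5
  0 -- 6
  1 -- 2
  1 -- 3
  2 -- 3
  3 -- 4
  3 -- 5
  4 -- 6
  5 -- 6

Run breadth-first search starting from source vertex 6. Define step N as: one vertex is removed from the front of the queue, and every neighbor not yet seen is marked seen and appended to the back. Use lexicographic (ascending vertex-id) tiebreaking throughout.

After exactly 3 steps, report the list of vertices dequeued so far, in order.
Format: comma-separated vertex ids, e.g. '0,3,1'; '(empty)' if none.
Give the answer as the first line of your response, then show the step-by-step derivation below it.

6,0,4

step 1: dequeue 6; queue=[0,4,5]; order=6
step 2: dequeue 0; queue=[4,5,2]; order=6,0
step 3: dequeue 4; queue=[5,2,3]; order=6,0,4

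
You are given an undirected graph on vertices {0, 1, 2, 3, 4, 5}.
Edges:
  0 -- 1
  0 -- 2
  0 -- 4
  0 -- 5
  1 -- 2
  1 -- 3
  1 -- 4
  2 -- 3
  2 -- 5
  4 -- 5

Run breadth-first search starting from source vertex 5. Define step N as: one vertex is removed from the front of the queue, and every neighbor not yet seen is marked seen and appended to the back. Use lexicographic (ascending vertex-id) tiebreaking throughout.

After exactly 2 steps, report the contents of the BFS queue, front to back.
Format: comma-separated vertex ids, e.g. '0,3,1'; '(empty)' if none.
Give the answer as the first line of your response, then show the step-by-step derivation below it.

2,4,1

step 1: dequeue 5; queue=[0,2,4]; order=5
step 2: dequeue 0; queue=[2,4,1]; order=5,0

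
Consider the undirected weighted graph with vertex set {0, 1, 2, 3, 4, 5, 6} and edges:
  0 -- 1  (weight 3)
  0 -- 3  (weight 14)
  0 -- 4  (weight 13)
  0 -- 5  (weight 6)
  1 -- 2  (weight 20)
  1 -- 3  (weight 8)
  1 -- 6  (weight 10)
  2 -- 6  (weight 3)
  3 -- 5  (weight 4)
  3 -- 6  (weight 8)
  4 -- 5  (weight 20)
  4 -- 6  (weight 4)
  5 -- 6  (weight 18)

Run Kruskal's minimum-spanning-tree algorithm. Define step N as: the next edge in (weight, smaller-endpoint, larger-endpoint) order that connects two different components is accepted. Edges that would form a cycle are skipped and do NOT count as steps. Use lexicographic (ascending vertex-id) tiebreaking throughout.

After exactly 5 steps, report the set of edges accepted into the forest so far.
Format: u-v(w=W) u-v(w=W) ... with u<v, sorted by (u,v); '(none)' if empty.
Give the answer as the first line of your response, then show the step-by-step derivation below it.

0-1(w=3) 0-5(w=6) 2-6(w=3) 3-5(w=4) 4-6(w=4)

step 1: add edge 0-1 (w=3); MST = {0-1(w=3)}
step 2: add edge 2-6 (w=3); MST = {0-1(w=3) 2-6(w=3)}
step 3: add edge 3-5 (w=4); MST = {0-1(w=3) 2-6(w=3) 3-5(w=4)}
step 4: add edge 4-6 (w=4); MST = {0-1(w=3) 2-6(w=3) 3-5(w=4) 4-6(w=4)}
step 5: add edge 0-5 (w=6); MST = {0-1(w=3) 0-5(w=6) 2-6(w=3) 3-5(w=4) 4-6(w=4)}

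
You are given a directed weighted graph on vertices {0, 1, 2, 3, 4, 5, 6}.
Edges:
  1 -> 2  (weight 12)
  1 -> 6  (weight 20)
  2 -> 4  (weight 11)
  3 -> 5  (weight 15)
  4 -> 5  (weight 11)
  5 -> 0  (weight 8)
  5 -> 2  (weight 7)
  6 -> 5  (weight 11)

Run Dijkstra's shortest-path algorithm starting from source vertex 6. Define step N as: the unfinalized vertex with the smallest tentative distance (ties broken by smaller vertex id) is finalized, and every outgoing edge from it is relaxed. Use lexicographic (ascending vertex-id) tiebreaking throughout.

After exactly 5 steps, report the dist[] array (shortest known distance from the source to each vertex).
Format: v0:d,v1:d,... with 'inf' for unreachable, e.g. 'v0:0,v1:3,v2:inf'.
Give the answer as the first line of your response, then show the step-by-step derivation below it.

v0:19,v1:inf,v2:18,v3:inf,v4:29,v5:11,v6:0

step 1: dist = v0:inf,v1:inf,v2:inf,v3:inf,v4:inf,v5:11,v6:0
step 2: dist = v0:19,v1:inf,v2:18,v3:inf,v4:inf,v5:11,v6:0
step 3: dist = v0:19,v1:inf,v2:18,v3:inf,v4:29,v5:11,v6:0
step 4: dist = v0:19,v1:inf,v2:18,v3:inf,v4:29,v5:11,v6:0
step 5: dist = v0:19,v1:inf,v2:18,v3:inf,v4:29,v5:11,v6:0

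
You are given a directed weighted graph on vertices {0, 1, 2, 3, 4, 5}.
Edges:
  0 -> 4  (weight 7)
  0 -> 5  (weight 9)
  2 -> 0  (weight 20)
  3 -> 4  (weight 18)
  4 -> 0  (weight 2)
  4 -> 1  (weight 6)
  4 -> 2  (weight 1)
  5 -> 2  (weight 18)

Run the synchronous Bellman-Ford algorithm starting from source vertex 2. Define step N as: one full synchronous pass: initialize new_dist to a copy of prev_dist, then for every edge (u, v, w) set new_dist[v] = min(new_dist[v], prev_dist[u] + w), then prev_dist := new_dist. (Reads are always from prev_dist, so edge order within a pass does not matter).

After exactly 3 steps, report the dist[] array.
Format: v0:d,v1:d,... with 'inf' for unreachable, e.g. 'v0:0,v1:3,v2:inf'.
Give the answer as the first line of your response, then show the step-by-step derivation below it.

v0:20,v1:33,v2:0,v3:inf,v4:27,v5:29

step 1: dist = v0:20,v1:inf,v2:0,v3:inf,v4:inf,v5:inf
step 2: dist = v0:20,v1:inf,v2:0,v3:inf,v4:27,v5:29
step 3: dist = v0:20,v1:33,v2:0,v3:inf,v4:27,v5:29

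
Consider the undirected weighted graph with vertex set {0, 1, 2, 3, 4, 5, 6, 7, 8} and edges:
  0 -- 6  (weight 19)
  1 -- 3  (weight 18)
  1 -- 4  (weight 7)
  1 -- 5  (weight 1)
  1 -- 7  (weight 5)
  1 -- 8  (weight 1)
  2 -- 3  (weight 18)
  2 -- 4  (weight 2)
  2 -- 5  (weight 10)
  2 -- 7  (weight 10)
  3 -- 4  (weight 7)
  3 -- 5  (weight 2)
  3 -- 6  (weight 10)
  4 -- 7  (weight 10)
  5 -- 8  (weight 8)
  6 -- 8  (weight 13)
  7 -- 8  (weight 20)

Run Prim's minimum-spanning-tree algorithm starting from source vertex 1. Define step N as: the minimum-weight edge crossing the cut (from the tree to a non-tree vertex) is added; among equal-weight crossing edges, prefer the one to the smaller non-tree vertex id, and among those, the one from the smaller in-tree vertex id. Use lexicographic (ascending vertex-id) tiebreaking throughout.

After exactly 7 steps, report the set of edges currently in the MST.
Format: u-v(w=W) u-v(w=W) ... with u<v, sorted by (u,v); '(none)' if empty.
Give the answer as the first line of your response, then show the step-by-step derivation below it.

1-4(w=7) 1-5(w=1) 1-7(w=5) 1-8(w=1) 2-4(w=2) 3-5(w=2) 3-6(w=10)

step 1: add edge 1-5 (w=1); MST = {1-5(w=1)}
step 2: add edge 1-8 (w=1); MST = {1-5(w=1) 1-8(w=1)}
step 3: add edge 3-5 (w=2); MST = {1-5(w=1) 1-8(w=1) 3-5(w=2)}
step 4: add edge 1-7 (w=5); MST = {1-5(w=1) 1-7(w=5) 1-8(w=1) 3-5(w=2)}
step 5: add edge 1-4 (w=7); MST = {1-4(w=7) 1-5(w=1) 1-7(w=5) 1-8(w=1) 3-5(w=2)}
step 6: add edge 2-4 (w=2); MST = {1-4(w=7) 1-5(w=1) 1-7(w=5) 1-8(w=1) 2-4(w=2) 3-5(w=2)}
step 7: add edge 3-6 (w=10); MST = {1-4(w=7) 1-5(w=1) 1-7(w=5) 1-8(w=1) 2-4(w=2) 3-5(w=2) 3-6(w=10)}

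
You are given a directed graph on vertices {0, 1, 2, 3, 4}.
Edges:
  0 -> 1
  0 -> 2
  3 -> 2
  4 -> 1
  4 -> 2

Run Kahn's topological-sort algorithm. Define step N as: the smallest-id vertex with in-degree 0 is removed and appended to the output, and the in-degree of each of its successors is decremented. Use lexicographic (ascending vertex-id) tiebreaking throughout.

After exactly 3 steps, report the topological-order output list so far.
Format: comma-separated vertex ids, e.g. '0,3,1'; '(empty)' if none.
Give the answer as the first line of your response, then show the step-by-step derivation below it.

0,3,4

step 1: output 0; order=[0]; indeg=(0,1,2,0,0)
step 2: output 3; order=[0,3]; indeg=(0,1,1,0,0)
step 3: output 4; order=[0,3,4]; indeg=(0,0,0,0,0)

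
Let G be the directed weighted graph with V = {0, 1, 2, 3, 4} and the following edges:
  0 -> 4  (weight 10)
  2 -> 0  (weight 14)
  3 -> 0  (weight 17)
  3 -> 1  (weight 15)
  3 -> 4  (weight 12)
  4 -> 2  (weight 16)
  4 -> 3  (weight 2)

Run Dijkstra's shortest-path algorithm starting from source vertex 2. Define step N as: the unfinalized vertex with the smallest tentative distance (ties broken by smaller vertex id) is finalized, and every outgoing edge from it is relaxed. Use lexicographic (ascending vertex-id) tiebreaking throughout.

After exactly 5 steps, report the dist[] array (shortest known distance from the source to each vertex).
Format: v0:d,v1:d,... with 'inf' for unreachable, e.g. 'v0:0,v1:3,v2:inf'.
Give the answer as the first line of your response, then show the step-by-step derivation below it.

v0:14,v1:41,v2:0,v3:26,v4:24

step 1: dist = v0:14,v1:inf,v2:0,v3:inf,v4:inf
step 2: dist = v0:14,v1:inf,v2:0,v3:inf,v4:24
step 3: dist = v0:14,v1:inf,v2:0,v3:26,v4:24
step 4: dist = v0:14,v1:41,v2:0,v3:26,v4:24
step 5: dist = v0:14,v1:41,v2:0,v3:26,v4:24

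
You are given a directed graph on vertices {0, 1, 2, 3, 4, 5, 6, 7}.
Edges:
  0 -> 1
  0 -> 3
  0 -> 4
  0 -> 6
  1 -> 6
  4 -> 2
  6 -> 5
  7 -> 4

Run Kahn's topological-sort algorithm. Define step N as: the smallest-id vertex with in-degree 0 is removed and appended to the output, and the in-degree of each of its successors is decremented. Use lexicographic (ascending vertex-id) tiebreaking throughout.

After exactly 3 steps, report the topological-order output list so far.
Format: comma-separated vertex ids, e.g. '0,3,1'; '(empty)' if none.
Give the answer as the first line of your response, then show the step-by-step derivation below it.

0,1,3

step 1: output 0; order=[0]; indeg=(0,0,1,0,1,1,1,0)
step 2: output 1; order=[0,1]; indeg=(0,0,1,0,1,1,0,0)
step 3: output 3; order=[0,1,3]; indeg=(0,0,1,0,1,1,0,0)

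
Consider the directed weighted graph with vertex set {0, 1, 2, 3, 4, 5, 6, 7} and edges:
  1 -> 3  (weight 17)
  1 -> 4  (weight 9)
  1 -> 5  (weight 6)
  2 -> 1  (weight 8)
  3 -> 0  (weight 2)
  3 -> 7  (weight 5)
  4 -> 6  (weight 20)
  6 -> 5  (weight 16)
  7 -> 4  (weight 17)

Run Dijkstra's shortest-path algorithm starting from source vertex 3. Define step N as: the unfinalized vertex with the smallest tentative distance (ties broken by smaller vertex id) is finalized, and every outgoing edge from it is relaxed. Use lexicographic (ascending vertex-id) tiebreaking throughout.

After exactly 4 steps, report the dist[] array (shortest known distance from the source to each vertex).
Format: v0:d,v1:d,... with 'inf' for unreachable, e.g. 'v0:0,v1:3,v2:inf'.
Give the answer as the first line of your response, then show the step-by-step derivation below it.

v0:2,v1:inf,v2:inf,v3:0,v4:22,v5:inf,v6:42,v7:5

step 1: dist = v0:2,v1:inf,v2:inf,v3:0,v4:inf,v5:inf,v6:inf,v7:5
step 2: dist = v0:2,v1:inf,v2:inf,v3:0,v4:inf,v5:inf,v6:inf,v7:5
step 3: dist = v0:2,v1:inf,v2:inf,v3:0,v4:22,v5:inf,v6:inf,v7:5
step 4: dist = v0:2,v1:inf,v2:inf,v3:0,v4:22,v5:inf,v6:42,v7:5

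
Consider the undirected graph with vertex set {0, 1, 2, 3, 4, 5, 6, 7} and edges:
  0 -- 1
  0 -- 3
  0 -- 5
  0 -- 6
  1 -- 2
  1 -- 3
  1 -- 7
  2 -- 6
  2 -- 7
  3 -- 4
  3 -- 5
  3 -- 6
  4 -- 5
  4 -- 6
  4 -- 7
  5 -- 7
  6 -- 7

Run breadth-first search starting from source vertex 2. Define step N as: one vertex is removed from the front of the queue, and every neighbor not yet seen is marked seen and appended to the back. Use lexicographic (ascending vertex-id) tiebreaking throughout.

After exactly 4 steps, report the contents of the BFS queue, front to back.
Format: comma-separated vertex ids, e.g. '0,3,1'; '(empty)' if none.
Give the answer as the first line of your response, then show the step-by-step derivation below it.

0,3,4,5

step 1: dequeue 2; queue=[1,6,7]; order=2
step 2: dequeue 1; queue=[6,7,0,3]; order=2,1
step 3: dequeue 6; queue=[7,0,3,4]; order=2,1,6
step 4: dequeue 7; queue=[0,3,4,5]; order=2,1,6,7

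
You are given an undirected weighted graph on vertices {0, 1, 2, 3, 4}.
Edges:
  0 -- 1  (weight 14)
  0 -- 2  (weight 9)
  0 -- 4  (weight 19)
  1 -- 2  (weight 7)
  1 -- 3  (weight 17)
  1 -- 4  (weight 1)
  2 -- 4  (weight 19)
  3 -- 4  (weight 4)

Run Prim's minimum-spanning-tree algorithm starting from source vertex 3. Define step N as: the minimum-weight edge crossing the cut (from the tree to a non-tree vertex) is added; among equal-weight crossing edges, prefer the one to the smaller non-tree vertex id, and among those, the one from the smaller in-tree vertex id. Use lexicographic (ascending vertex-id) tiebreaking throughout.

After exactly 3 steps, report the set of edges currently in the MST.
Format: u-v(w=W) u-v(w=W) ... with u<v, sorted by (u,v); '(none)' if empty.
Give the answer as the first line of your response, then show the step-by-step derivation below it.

1-2(w=7) 1-4(w=1) 3-4(w=4)

step 1: add edge 3-4 (w=4); MST = {3-4(w=4)}
step 2: add edge 1-4 (w=1); MST = {1-4(w=1) 3-4(w=4)}
step 3: add edge 1-2 (w=7); MST = {1-2(w=7) 1-4(w=1) 3-4(w=4)}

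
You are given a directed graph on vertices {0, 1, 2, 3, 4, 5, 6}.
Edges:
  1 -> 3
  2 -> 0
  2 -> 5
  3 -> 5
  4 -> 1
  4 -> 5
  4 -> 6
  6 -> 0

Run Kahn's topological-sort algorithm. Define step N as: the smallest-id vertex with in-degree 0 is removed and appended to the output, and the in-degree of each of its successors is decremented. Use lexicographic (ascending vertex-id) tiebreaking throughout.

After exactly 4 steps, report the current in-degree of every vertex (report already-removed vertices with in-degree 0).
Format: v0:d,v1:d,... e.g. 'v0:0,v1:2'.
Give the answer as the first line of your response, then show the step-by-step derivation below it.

v0:1,v1:0,v2:0,v3:0,v4:0,v5:0,v6:0

step 1: output 2; order=[2]; indeg=(1,1,0,1,0,2,1)
step 2: output 4; order=[2,4]; indeg=(1,0,0,1,0,1,0)
step 3: output 1; order=[2,4,1]; indeg=(1,0,0,0,0,1,0)
step 4: output 3; order=[2,4,1,3]; indeg=(1,0,0,0,0,0,0)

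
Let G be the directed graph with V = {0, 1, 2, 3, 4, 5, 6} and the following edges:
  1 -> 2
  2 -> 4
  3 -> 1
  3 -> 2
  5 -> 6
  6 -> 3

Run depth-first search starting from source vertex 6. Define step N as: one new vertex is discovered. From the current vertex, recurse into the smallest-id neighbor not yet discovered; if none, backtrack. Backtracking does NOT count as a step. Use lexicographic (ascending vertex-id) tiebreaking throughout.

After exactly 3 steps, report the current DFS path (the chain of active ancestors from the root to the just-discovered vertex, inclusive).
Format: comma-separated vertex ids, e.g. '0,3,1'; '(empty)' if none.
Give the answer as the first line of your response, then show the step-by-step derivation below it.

6,3,1

step 1: discover 6; path=6; order=6
step 2: discover 3; path=6>3; order=6,3
step 3: discover 1; path=6>3>1; order=6,3,1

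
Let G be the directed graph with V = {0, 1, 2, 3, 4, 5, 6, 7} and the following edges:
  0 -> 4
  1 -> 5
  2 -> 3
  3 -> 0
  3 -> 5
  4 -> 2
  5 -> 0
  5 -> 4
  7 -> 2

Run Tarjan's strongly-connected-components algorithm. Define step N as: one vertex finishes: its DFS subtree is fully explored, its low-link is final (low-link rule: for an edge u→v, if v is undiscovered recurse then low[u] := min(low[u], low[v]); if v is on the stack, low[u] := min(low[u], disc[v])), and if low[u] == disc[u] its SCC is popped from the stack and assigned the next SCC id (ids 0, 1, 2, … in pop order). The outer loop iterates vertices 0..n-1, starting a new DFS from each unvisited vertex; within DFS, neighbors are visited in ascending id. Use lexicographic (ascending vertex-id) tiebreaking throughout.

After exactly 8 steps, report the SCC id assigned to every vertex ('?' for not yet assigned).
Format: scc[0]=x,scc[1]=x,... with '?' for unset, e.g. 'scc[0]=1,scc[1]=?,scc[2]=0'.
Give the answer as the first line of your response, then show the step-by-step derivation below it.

scc[0]=0,scc[1]=1,scc[2]=0,scc[3]=0,scc[4]=0,scc[5]=0,scc[6]=2,scc[7]=3

step 1: low=(low[0]=0,low[1]=?,low[2]=2,low[3]=0,low[4]=1,low[5]=0,low[6]=?,low[7]=?); scc=(scc[0]=?,scc[1]=?,scc[2]=?,scc[3]=?,scc[4]=?,scc[5]=?,scc[6]=?,scc[7]=?)
step 2: low=(low[0]=0,low[1]=?,low[2]=2,low[3]=0,low[4]=1,low[5]=0,low[6]=?,low[7]=?); scc=(scc[0]=?,scc[1]=?,scc[2]=?,scc[3]=?,scc[4]=?,scc[5]=?,scc[6]=?,scc[7]=?)
step 3: low=(low[0]=0,low[1]=?,low[2]=0,low[3]=0,low[4]=1,low[5]=0,low[6]=?,low[7]=?); scc=(scc[0]=?,scc[1]=?,scc[2]=?,scc[3]=?,scc[4]=?,scc[5]=?,scc[6]=?,scc[7]=?)
step 4: low=(low[0]=0,low[1]=?,low[2]=0,low[3]=0,low[4]=0,low[5]=0,low[6]=?,low[7]=?); scc=(scc[0]=?,scc[1]=?,scc[2]=?,scc[3]=?,scc[4]=?,scc[5]=?,scc[6]=?,scc[7]=?)
step 5: low=(low[0]=0,low[1]=?,low[2]=0,low[3]=0,low[4]=0,low[5]=0,low[6]=?,low[7]=?); scc=(scc[0]=0,scc[1]=?,scc[2]=0,scc[3]=0,scc[4]=0,scc[5]=0,scc[6]=?,scc[7]=?)
step 6: low=(low[0]=0,low[1]=5,low[2]=0,low[3]=0,low[4]=0,low[5]=0,low[6]=?,low[7]=?); scc=(scc[0]=0,scc[1]=1,scc[2]=0,scc[3]=0,scc[4]=0,scc[5]=0,scc[6]=?,scc[7]=?)
step 7: low=(low[0]=0,low[1]=5,low[2]=0,low[3]=0,low[4]=0,low[5]=0,low[6]=6,low[7]=?); scc=(scc[0]=0,scc[1]=1,scc[2]=0,scc[3]=0,scc[4]=0,scc[5]=0,scc[6]=2,scc[7]=?)
step 8: low=(low[0]=0,low[1]=5,low[2]=0,low[3]=0,low[4]=0,low[5]=0,low[6]=6,low[7]=7); scc=(scc[0]=0,scc[1]=1,scc[2]=0,scc[3]=0,scc[4]=0,scc[5]=0,scc[6]=2,scc[7]=3)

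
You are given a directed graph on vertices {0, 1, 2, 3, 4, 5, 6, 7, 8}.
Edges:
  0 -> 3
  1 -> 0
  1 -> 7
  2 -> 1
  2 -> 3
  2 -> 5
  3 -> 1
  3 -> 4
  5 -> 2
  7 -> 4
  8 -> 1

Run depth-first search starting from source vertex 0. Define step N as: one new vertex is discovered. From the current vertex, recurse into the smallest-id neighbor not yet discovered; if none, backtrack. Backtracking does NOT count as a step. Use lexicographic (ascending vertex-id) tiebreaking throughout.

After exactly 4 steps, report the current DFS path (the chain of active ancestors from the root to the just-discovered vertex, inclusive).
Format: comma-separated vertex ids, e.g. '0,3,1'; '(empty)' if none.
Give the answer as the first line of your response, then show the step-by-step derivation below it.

0,3,1,7

step 1: discover 0; path=0; order=0
step 2: discover 3; path=0>3; order=0,3
step 3: discover 1; path=0>3>1; order=0,3,1
step 4: discover 7; path=0>3>1>7; order=0,3,1,7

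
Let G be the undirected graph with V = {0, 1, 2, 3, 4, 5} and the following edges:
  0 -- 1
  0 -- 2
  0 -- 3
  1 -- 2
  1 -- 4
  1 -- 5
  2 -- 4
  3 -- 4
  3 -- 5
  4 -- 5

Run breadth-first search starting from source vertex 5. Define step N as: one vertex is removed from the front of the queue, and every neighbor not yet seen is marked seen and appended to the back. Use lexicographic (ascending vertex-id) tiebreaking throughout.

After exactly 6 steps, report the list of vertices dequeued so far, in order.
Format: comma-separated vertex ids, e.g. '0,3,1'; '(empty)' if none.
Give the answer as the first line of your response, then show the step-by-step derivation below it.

5,1,3,4,0,2

step 1: dequeue 5; queue=[1,3,4]; order=5
step 2: dequeue 1; queue=[3,4,0,2]; order=5,1
step 3: dequeue 3; queue=[4,0,2]; order=5,1,3
step 4: dequeue 4; queue=[0,2]; order=5,1,3,4
step 5: dequeue 0; queue=[2]; order=5,1,3,4,0
step 6: dequeue 2; queue=[(empty)]; order=5,1,3,4,0,2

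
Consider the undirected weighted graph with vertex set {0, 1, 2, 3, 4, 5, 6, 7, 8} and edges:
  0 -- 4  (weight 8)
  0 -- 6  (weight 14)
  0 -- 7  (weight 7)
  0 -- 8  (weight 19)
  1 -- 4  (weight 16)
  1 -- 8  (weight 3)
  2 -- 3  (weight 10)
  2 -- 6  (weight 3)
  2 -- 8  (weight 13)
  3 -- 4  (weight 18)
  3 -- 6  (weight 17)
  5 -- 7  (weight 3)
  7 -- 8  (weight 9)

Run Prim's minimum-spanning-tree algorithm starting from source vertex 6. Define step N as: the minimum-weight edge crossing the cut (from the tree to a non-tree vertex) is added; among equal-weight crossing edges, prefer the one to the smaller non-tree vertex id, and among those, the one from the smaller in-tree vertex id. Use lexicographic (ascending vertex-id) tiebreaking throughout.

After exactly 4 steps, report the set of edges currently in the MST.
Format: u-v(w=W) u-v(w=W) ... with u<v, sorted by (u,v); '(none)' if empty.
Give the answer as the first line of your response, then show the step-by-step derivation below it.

1-8(w=3) 2-3(w=10) 2-6(w=3) 2-8(w=13)

step 1: add edge 2-6 (w=3); MST = {2-6(w=3)}
step 2: add edge 2-3 (w=10); MST = {2-3(w=10) 2-6(w=3)}
step 3: add edge 2-8 (w=13); MST = {2-3(w=10) 2-6(w=3) 2-8(w=13)}
step 4: add edge 1-8 (w=3); MST = {1-8(w=3) 2-3(w=10) 2-6(w=3) 2-8(w=13)}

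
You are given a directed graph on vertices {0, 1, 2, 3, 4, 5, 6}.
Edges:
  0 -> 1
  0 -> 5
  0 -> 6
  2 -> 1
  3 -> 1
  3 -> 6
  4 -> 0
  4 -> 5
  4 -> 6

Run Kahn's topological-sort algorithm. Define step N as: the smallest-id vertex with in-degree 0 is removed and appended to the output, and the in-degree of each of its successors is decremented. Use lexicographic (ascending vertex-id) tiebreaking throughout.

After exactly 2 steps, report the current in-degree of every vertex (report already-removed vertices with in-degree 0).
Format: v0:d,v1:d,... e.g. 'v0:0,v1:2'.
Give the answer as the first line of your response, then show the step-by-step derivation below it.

v0:1,v1:1,v2:0,v3:0,v4:0,v5:2,v6:2

step 1: output 2; order=[2]; indeg=(1,2,0,0,0,2,3)
step 2: output 3; order=[2,3]; indeg=(1,1,0,0,0,2,2)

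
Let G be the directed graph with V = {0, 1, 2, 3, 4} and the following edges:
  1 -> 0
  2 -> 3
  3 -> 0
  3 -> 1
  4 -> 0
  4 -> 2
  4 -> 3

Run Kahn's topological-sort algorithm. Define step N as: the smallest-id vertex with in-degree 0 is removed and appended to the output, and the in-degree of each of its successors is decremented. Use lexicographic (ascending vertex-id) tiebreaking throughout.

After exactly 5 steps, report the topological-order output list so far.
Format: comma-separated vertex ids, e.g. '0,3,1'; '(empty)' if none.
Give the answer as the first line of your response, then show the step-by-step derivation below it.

4,2,3,1,0

step 1: output 4; order=[4]; indeg=(2,1,0,1,0)
step 2: output 2; order=[4,2]; indeg=(2,1,0,0,0)
step 3: output 3; order=[4,2,3]; indeg=(1,0,0,0,0)
step 4: output 1; order=[4,2,3,1]; indeg=(0,0,0,0,0)
step 5: output 0; order=[4,2,3,1,0]; indeg=(0,0,0,0,0)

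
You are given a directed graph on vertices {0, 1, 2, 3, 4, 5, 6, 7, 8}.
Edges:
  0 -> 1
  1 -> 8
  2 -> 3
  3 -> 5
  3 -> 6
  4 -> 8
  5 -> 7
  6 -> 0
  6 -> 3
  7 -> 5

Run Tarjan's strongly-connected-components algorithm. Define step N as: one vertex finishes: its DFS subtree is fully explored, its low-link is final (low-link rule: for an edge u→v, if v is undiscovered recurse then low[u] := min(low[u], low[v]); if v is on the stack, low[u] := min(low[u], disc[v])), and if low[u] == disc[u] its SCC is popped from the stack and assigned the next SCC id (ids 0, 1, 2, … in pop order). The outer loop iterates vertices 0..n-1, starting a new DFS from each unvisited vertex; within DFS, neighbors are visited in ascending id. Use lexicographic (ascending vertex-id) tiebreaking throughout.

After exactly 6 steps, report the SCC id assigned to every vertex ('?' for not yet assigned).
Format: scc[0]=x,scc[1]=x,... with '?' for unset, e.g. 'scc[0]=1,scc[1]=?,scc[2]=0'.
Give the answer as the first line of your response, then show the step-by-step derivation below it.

scc[0]=2,scc[1]=1,scc[2]=?,scc[3]=?,scc[4]=?,scc[5]=3,scc[6]=?,scc[7]=3,scc[8]=0

step 1: low=(low[0]=0,low[1]=1,low[2]=?,low[3]=?,low[4]=?,low[5]=?,low[6]=?,low[7]=?,low[8]=2); scc=(scc[0]=?,scc[1]=?,scc[2]=?,scc[3]=?,scc[4]=?,scc[5]=?,scc[6]=?,scc[7]=?,scc[8]=0)
step 2: low=(low[0]=0,low[1]=1,low[2]=?,low[3]=?,low[4]=?,low[5]=?,low[6]=?,low[7]=?,low[8]=2); scc=(scc[0]=?,scc[1]=1,scc[2]=?,scc[3]=?,scc[4]=?,scc[5]=?,scc[6]=?,scc[7]=?,scc[8]=0)
step 3: low=(low[0]=0,low[1]=1,low[2]=?,low[3]=?,low[4]=?,low[5]=?,low[6]=?,low[7]=?,low[8]=2); scc=(scc[0]=2,scc[1]=1,scc[2]=?,scc[3]=?,scc[4]=?,scc[5]=?,scc[6]=?,scc[7]=?,scc[8]=0)
step 4: low=(low[0]=0,low[1]=1,low[2]=3,low[3]=4,low[4]=?,low[5]=5,low[6]=?,low[7]=5,low[8]=2); scc=(scc[0]=2,scc[1]=1,scc[2]=?,scc[3]=?,scc[4]=?,scc[5]=?,scc[6]=?,scc[7]=?,scc[8]=0)
step 5: low=(low[0]=0,low[1]=1,low[2]=3,low[3]=4,low[4]=?,low[5]=5,low[6]=?,low[7]=5,low[8]=2); scc=(scc[0]=2,scc[1]=1,scc[2]=?,scc[3]=?,scc[4]=?,scc[5]=3,scc[6]=?,scc[7]=3,scc[8]=0)
step 6: low=(low[0]=0,low[1]=1,low[2]=3,low[3]=4,low[4]=?,low[5]=5,low[6]=4,low[7]=5,low[8]=2); scc=(scc[0]=2,scc[1]=1,scc[2]=?,scc[3]=?,scc[4]=?,scc[5]=3,scc[6]=?,scc[7]=3,scc[8]=0)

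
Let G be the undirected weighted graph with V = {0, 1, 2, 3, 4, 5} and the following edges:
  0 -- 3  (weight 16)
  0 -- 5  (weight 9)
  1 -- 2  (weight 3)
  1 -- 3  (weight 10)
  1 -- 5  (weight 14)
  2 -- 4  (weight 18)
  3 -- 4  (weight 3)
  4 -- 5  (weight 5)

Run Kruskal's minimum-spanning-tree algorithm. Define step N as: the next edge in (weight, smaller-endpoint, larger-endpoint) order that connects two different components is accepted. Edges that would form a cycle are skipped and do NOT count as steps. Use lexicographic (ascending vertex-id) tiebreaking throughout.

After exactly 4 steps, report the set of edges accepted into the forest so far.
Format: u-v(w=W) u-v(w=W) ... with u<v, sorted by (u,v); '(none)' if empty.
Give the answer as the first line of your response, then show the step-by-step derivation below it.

0-5(w=9) 1-2(w=3) 3-4(w=3) 4-5(w=5)

step 1: add edge 1-2 (w=3); MST = {1-2(w=3)}
step 2: add edge 3-4 (w=3); MST = {1-2(w=3) 3-4(w=3)}
step 3: add edge 4-5 (w=5); MST = {1-2(w=3) 3-4(w=3) 4-5(w=5)}
step 4: add edge 0-5 (w=9); MST = {0-5(w=9) 1-2(w=3) 3-4(w=3) 4-5(w=5)}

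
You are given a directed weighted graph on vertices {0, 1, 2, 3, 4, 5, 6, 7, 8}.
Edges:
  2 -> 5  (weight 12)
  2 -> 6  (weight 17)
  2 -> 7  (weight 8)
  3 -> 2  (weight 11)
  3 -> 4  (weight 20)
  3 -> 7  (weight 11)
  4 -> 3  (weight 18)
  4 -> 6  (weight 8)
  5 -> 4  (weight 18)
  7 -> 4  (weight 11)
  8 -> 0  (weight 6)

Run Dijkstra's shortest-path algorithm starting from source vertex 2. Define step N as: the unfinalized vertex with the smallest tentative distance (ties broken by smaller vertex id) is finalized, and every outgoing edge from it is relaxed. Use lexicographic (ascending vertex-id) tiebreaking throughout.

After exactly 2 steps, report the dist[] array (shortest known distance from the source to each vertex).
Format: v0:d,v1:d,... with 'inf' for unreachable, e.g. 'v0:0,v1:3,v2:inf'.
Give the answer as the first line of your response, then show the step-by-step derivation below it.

v0:inf,v1:inf,v2:0,v3:inf,v4:19,v5:12,v6:17,v7:8,v8:inf

step 1: dist = v0:inf,v1:inf,v2:0,v3:inf,v4:inf,v5:12,v6:17,v7:8,v8:inf
step 2: dist = v0:inf,v1:inf,v2:0,v3:inf,v4:19,v5:12,v6:17,v7:8,v8:inf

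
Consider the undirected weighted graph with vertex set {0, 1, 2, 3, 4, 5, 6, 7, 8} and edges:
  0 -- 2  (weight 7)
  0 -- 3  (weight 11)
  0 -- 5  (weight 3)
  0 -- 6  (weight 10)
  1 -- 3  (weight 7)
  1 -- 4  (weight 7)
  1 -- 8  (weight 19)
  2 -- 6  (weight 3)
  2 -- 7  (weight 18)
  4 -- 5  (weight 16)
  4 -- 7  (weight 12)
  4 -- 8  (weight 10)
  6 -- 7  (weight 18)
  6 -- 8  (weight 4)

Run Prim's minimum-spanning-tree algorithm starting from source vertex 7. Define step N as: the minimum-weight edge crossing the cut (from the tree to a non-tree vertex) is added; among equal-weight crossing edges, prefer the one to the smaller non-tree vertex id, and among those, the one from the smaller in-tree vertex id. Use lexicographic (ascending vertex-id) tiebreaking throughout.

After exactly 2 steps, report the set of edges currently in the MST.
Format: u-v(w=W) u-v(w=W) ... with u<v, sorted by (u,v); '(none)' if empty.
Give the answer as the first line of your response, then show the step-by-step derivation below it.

1-4(w=7) 4-7(w=12)

step 1: add edge 4-7 (w=12); MST = {4-7(w=12)}
step 2: add edge 1-4 (w=7); MST = {1-4(w=7) 4-7(w=12)}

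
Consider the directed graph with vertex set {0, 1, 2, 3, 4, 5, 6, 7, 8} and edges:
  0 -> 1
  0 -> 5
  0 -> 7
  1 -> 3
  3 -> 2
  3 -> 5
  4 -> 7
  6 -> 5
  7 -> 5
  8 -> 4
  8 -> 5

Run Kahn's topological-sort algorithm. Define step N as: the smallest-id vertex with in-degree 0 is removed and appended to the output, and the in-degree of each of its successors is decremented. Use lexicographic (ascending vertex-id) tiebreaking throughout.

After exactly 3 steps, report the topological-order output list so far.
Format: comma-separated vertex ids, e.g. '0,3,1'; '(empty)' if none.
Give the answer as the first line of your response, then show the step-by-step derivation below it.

0,1,3

step 1: output 0; order=[0]; indeg=(0,0,1,1,1,4,0,1,0)
step 2: output 1; order=[0,1]; indeg=(0,0,1,0,1,4,0,1,0)
step 3: output 3; order=[0,1,3]; indeg=(0,0,0,0,1,3,0,1,0)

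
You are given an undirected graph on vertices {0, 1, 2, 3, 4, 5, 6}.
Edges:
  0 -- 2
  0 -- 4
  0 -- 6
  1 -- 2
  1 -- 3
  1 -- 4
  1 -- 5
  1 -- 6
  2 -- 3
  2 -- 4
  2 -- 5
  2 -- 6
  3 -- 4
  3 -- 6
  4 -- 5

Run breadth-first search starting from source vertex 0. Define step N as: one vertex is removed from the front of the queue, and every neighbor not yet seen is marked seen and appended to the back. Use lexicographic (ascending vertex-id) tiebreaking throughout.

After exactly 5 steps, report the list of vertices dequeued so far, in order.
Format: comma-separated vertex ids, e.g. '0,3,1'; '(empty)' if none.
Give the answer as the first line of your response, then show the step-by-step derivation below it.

0,2,4,6,1

step 1: dequeue 0; queue=[2,4,6]; order=0
step 2: dequeue 2; queue=[4,6,1,3,5]; order=0,2
step 3: dequeue 4; queue=[6,1,3,5]; order=0,2,4
step 4: dequeue 6; queue=[1,3,5]; order=0,2,4,6
step 5: dequeue 1; queue=[3,5]; order=0,2,4,6,1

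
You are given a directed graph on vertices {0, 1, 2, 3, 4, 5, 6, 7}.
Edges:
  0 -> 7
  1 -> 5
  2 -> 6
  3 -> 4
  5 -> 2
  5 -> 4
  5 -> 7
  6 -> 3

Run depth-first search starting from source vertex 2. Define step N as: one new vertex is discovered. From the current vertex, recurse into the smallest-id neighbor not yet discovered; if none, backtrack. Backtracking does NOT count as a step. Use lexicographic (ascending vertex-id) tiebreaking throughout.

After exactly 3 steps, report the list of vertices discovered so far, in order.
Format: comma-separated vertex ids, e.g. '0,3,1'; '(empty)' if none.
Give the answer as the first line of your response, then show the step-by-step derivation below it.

2,6,3

step 1: discover 2; path=2; order=2
step 2: discover 6; path=2>6; order=2,6
step 3: discover 3; path=2>6>3; order=2,6,3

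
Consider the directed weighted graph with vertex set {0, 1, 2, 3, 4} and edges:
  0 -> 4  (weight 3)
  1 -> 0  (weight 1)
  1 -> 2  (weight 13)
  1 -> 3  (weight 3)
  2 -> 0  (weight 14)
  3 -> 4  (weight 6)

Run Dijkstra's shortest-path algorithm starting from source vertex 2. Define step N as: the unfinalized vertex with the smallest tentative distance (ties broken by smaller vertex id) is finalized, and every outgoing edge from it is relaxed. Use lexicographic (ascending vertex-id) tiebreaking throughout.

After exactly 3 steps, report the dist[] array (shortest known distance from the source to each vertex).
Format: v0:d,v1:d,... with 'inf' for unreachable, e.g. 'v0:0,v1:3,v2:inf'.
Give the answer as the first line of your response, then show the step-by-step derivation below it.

v0:14,v1:inf,v2:0,v3:inf,v4:17

step 1: dist = v0:14,v1:inf,v2:0,v3:inf,v4:inf
step 2: dist = v0:14,v1:inf,v2:0,v3:inf,v4:17
step 3: dist = v0:14,v1:inf,v2:0,v3:inf,v4:17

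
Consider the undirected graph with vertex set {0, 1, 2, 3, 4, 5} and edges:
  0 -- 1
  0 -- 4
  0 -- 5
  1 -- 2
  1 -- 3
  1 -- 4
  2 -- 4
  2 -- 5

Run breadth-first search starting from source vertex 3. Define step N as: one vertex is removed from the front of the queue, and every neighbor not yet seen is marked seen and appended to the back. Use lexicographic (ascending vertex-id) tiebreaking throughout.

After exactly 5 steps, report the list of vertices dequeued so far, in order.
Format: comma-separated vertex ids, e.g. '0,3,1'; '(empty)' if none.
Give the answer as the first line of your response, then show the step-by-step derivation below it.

3,1,0,2,4

step 1: dequeue 3; queue=[1]; order=3
step 2: dequeue 1; queue=[0,2,4]; order=3,1
step 3: dequeue 0; queue=[2,4,5]; order=3,1,0
step 4: dequeue 2; queue=[4,5]; order=3,1,0,2
step 5: dequeue 4; queue=[5]; order=3,1,0,2,4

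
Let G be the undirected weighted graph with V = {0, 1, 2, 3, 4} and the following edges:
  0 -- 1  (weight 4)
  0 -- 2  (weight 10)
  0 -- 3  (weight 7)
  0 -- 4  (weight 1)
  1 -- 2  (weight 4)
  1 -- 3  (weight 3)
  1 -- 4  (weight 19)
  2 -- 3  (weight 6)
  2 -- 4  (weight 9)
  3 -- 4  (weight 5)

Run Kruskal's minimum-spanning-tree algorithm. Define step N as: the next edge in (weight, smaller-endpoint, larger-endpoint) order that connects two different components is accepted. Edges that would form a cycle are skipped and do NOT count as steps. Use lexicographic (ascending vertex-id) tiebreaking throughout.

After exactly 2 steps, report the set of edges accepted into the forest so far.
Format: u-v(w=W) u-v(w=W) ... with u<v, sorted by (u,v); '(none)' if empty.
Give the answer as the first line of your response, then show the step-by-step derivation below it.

0-4(w=1) 1-3(w=3)

step 1: add edge 0-4 (w=1); MST = {0-4(w=1)}
step 2: add edge 1-3 (w=3); MST = {0-4(w=1) 1-3(w=3)}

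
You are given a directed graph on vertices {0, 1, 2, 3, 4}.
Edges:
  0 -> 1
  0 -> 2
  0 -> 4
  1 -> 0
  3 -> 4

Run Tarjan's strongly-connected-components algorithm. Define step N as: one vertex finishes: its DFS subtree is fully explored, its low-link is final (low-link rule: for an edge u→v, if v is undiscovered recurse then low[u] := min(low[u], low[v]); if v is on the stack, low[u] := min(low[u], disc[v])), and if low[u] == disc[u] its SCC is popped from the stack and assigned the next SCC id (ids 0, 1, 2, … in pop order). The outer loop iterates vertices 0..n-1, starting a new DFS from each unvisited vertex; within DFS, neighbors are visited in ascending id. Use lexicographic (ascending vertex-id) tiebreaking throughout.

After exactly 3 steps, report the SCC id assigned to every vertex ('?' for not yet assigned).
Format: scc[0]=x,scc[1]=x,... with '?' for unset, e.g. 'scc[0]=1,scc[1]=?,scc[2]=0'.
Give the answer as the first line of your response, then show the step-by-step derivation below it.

scc[0]=?,scc[1]=?,scc[2]=0,scc[3]=?,scc[4]=1

step 1: low=(low[0]=0,low[1]=0,low[2]=?,low[3]=?,low[4]=?); scc=(scc[0]=?,scc[1]=?,scc[2]=?,scc[3]=?,scc[4]=?)
step 2: low=(low[0]=0,low[1]=0,low[2]=2,low[3]=?,low[4]=?); scc=(scc[0]=?,scc[1]=?,scc[2]=0,scc[3]=?,scc[4]=?)
step 3: low=(low[0]=0,low[1]=0,low[2]=2,low[3]=?,low[4]=3); scc=(scc[0]=?,scc[1]=?,scc[2]=0,scc[3]=?,scc[4]=1)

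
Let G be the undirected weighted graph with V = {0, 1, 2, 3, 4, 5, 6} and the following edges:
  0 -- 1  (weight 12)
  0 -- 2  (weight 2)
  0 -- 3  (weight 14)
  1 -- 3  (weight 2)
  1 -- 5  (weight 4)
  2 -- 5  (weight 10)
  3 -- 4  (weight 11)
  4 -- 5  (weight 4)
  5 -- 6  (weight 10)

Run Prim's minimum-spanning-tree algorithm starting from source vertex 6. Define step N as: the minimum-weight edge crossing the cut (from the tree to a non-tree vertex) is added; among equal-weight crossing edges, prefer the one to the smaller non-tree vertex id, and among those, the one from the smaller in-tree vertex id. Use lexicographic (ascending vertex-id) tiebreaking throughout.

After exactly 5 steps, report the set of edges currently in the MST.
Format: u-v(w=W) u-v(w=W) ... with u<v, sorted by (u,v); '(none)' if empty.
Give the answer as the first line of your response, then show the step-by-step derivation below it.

1-3(w=2) 1-5(w=4) 2-5(w=10) 4-5(w=4) 5-6(w=10)

step 1: add edge 5-6 (w=10); MST = {5-6(w=10)}
step 2: add edge 1-5 (w=4); MST = {1-5(w=4) 5-6(w=10)}
step 3: add edge 1-3 (w=2); MST = {1-3(w=2) 1-5(w=4) 5-6(w=10)}
step 4: add edge 4-5 (w=4); MST = {1-3(w=2) 1-5(w=4) 4-5(w=4) 5-6(w=10)}
step 5: add edge 2-5 (w=10); MST = {1-3(w=2) 1-5(w=4) 2-5(w=10) 4-5(w=4) 5-6(w=10)}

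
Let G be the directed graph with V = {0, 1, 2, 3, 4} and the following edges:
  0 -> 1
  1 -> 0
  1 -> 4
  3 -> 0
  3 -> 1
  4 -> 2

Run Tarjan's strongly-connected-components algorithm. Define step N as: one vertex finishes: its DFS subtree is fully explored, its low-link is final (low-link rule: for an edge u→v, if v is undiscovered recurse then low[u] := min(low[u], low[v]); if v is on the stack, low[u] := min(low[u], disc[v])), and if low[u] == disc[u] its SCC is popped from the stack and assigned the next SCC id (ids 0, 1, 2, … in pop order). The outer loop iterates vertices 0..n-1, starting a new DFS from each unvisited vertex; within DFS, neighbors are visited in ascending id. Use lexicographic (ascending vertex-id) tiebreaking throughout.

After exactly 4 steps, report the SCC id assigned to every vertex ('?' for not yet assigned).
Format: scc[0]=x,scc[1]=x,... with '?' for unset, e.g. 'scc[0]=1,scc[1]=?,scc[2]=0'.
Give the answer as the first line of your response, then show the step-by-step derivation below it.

scc[0]=2,scc[1]=2,scc[2]=0,scc[3]=?,scc[4]=1

step 1: low=(low[0]=0,low[1]=0,low[2]=3,low[3]=?,low[4]=2); scc=(scc[0]=?,scc[1]=?,scc[2]=0,scc[3]=?,scc[4]=?)
step 2: low=(low[0]=0,low[1]=0,low[2]=3,low[3]=?,low[4]=2); scc=(scc[0]=?,scc[1]=?,scc[2]=0,scc[3]=?,scc[4]=1)
step 3: low=(low[0]=0,low[1]=0,low[2]=3,low[3]=?,low[4]=2); scc=(scc[0]=?,scc[1]=?,scc[2]=0,scc[3]=?,scc[4]=1)
step 4: low=(low[0]=0,low[1]=0,low[2]=3,low[3]=?,low[4]=2); scc=(scc[0]=2,scc[1]=2,scc[2]=0,scc[3]=?,scc[4]=1)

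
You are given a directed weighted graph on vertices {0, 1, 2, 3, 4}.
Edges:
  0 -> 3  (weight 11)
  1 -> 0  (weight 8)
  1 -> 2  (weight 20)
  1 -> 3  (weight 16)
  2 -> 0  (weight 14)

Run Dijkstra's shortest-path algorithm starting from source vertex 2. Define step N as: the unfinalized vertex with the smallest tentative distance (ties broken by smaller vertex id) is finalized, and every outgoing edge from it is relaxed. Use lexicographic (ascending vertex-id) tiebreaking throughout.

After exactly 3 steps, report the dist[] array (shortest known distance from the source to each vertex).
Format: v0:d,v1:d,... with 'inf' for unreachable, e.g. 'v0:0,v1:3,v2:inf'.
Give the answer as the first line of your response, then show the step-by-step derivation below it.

v0:14,v1:inf,v2:0,v3:25,v4:inf

step 1: dist = v0:14,v1:inf,v2:0,v3:inf,v4:inf
step 2: dist = v0:14,v1:inf,v2:0,v3:25,v4:inf
step 3: dist = v0:14,v1:inf,v2:0,v3:25,v4:inf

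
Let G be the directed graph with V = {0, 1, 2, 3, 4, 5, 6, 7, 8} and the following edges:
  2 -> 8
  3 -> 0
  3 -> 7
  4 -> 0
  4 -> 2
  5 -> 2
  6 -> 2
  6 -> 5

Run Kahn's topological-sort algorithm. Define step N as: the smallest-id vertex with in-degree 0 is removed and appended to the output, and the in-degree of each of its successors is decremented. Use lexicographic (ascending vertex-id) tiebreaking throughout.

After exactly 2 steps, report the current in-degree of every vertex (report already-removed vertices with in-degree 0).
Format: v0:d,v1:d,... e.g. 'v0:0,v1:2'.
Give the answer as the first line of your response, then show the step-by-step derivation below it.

v0:1,v1:0,v2:3,v3:0,v4:0,v5:1,v6:0,v7:0,v8:1

step 1: output 1; order=[1]; indeg=(2,0,3,0,0,1,0,1,1)
step 2: output 3; order=[1,3]; indeg=(1,0,3,0,0,1,0,0,1)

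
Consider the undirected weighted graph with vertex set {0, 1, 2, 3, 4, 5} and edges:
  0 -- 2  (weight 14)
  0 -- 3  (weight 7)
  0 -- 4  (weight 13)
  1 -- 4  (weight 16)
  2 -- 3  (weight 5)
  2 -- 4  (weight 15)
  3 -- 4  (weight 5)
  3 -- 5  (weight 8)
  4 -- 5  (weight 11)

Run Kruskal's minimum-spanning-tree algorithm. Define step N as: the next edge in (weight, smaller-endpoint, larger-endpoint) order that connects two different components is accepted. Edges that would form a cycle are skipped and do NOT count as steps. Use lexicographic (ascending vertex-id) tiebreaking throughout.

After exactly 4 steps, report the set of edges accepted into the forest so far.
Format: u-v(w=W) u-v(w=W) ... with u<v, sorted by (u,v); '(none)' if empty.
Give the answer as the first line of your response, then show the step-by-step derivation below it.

0-3(w=7) 2-3(w=5) 3-4(w=5) 3-5(w=8)

step 1: add edge 2-3 (w=5); MST = {2-3(w=5)}
step 2: add edge 3-4 (w=5); MST = {2-3(w=5) 3-4(w=5)}
step 3: add edge 0-3 (w=7); MST = {0-3(w=7) 2-3(w=5) 3-4(w=5)}
step 4: add edge 3-5 (w=8); MST = {0-3(w=7) 2-3(w=5) 3-4(w=5) 3-5(w=8)}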